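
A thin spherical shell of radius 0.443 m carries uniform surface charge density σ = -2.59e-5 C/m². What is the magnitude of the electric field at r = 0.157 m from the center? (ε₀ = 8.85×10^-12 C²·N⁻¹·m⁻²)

By spherical symmetry E is radial; choose a Gaussian sphere of radius r = 0.157 m (inside the shell, r < 0.443 m).
No charge lies within this surface, so Q_enc = 0 and Gauss's law gives E·4πr² = 0 ⇒ E = 0.

E = 0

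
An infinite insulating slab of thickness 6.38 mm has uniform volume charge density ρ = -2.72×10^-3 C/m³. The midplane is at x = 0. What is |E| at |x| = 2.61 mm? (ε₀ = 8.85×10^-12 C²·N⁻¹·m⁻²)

E = 8.02×10^5 N/C

By symmetry E is perpendicular to the slab. A Gaussian pillbox from −2.61 mm to +2.61 mm (face area A) lies entirely within the slab.
Q_enc = ρ·(2x)·A and flux = 2EA, so 2EA = 2ρxA/ε₀ ⇒ E = |ρ|x/ε₀.
E = (2.72×10^-3)(0.00261)/(8.85×10^-12) = 8.02e5 N/C.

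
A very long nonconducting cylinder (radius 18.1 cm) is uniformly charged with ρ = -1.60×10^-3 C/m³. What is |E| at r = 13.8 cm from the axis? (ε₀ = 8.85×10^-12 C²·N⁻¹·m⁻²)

Choose a coaxial cylinder of radius r = 13.8 cm (arbitrary length L) as the Gaussian surface (r < R).
Enclosed charge per unit length: λ_enc = ρ·πr² = (-1.60×10^-3)π(0.138)² = -9.573e-5 C/m.
Since E is radial and uniform over the curved surface, Φ = E·2πrL = Q_enc/ε₀ = λ_enc L/ε₀.
E = |λ_enc|/(2πε₀r) = (9.573e-5)/(2π·8.85×10^-12·0.138) = 1.25×10^7 N/C.

1.25×10^7 N/C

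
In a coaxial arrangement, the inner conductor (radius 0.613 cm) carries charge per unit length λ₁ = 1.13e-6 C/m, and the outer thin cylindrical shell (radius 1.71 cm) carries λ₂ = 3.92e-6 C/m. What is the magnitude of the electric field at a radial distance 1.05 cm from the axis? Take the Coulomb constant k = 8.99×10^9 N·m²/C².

By cylindrical symmetry E is radial; use a coaxial Gaussian cylinder of radius 1.05 cm and length L (between the conductors, 0.613 cm < r < 1.71 cm).
Only the inner wire is enclosed; the outer shell contributes nothing inside itself. λ_enc = λ₁ = 1.13×10^-6 C/m.
Since E is radial and uniform over the curved surface, Φ = E·2πrL = Q_enc/ε₀ = λ_enc L/ε₀.
E = 2k|λ_enc|/r = 2(8.99×10^9)(1.13e-6)/(0.0105) = 1.93e6 N/C.

|E| = 1.93e6 N/C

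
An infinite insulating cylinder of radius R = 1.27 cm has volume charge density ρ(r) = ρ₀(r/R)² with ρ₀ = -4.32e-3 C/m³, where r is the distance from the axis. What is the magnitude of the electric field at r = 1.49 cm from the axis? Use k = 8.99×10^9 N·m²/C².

1.32e6 V/m

Choose a coaxial cylinder of radius r = 1.49 cm (arbitrary length L) as the Gaussian surface (r > R, full charge per length enclosed).
λ_enc = 2π ∫₀^R ρ₀(r'/R)^2 r' dr' = 2πρ₀R²/4 = -1.094e-6 C/m.
Applying ∮E·dA = Q_enc/ε₀ with the end caps contributing no flux:
E = 2k|λ_enc|/r = 2(8.99×10^9)(1.094×10^-6)/(0.0149) = 1.32e6 N/C.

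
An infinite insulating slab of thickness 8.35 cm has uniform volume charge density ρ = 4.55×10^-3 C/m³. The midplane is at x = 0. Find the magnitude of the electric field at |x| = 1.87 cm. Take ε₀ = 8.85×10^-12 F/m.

|E| ≈ 9.61×10^6 N/C

By symmetry E is perpendicular to the slab. A Gaussian pillbox from −1.87 cm to +1.87 cm (face area A) lies entirely within the slab.
Q_enc = ρ·(2x)·A and flux = 2EA, so 2EA = 2ρxA/ε₀ ⇒ E = |ρ|x/ε₀.
E = (4.55×10^-3)(0.0187)/(8.85×10^-12) = 9.61×10^6 N/C.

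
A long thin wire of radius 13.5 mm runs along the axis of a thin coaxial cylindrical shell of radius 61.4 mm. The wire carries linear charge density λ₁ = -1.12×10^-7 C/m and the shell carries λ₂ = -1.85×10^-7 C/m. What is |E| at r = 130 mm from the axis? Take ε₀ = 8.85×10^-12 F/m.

E = 4.11e4 V/m

Take a coaxial cylindrical Gaussian surface of radius r = 130 mm and length L (r > 61.4 mm, enclosing both).
λ_enc = λ₁ + λ₂ = (-1.12×10^-7) + (-1.85×10^-7) = -2.97e-7 C/m.
Gauss's law: E·2πrL = λ_enc L/ε₀.
E = |λ_enc|/(2πε₀r) = (2.97×10^-7)/(2π·8.85×10^-12·0.13) = 4.11×10^4 N/C.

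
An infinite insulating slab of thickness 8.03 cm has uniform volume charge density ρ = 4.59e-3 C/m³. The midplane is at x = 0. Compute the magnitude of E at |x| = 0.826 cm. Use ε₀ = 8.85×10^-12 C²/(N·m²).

E ≈ 4.28×10^6 N/C

By symmetry E is perpendicular to the slab. A Gaussian pillbox from −0.826 cm to +0.826 cm (face area A) lies entirely within the slab.
Q_enc = ρ·(2x)·A and flux = 2EA, so 2EA = 2ρxA/ε₀ ⇒ E = |ρ|x/ε₀.
E = (4.59×10^-3)(0.00826)/(8.85×10^-12) = 4.28×10^6 N/C.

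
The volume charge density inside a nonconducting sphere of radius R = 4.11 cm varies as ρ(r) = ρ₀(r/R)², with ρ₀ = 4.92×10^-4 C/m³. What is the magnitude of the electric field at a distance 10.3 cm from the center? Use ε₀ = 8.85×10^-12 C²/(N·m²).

|E| ≈ 7.28×10^4 N/C

By spherical symmetry E is radial; choose a Gaussian sphere of radius r = 10.3 cm (r > R, all charge enclosed).
Q_enc = 4π ∫₀^R ρ₀(r'/R)^2 r'² dr' = 4πρ₀R³/5 = 8.585e-8 C.
Since E is radial and uniform over the Gaussian sphere, Φ = E·4πr² = Q_enc/ε₀.
E = |Q_enc|/(4πε₀r²) = (8.585e-8)/(4π·8.85×10^-12·(0.103)²) = 7.28×10^4 N/C.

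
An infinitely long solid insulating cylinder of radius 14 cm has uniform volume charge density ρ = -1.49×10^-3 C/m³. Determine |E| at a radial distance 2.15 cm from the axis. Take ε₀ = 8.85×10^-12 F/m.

Take a coaxial cylindrical Gaussian surface of radius r = 2.15 cm and length L (r < R).
Enclosed charge per unit length: λ_enc = ρ·πr² = (-1.49e-3)π(0.0215)² = -2.164×10^-6 C/m.
Gauss's law: E·2πrL = λ_enc L/ε₀.
E = |λ_enc|/(2πε₀r) = (2.164×10^-6)/(2π·8.85×10^-12·0.0215) = 1.81×10^6 N/C.

|E| ≈ 1.81×10^6 V/m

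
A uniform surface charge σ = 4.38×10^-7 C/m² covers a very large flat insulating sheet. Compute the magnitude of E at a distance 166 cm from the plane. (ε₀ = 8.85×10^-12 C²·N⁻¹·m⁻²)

|E| = 2.47×10^4 N/C

By planar symmetry E is perpendicular to the sheet and uniform; use a Gaussian pillbox with flat faces of area A on each side of the sheet.
Only the two end caps contribute flux: Φ = 2EA. With Q_enc = σA, Gauss's law gives E = |σ|/(2ε₀).
E = |σ|/(2ε₀) = (4.38×10^-7)/(2·8.85×10^-12) = 2.47e4 N/C.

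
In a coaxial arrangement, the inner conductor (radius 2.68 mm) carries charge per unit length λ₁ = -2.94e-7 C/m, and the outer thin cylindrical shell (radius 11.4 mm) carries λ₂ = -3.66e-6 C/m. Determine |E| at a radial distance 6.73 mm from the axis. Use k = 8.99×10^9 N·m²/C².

Coaxial Gaussian cylinder, radius r = 6.73 mm, length L (between the conductors, 2.68 mm < r < 11.4 mm).
Only the inner wire is enclosed; the outer shell contributes nothing inside itself. λ_enc = λ₁ = -2.94e-7 C/m.
Since E is radial and uniform over the curved surface, Φ = E·2πrL = Q_enc/ε₀ = λ_enc L/ε₀.
E = 2k|λ_enc|/r = 2(8.99×10^9)(2.94e-7)/(0.00673) = 7.85e5 N/C.

|E| = 7.85×10^5 V/m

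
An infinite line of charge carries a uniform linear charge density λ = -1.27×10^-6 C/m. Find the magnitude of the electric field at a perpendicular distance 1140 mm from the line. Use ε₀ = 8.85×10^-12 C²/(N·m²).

|E| = 2.00×10^4 N/C

By cylindrical symmetry E is radial; use a coaxial Gaussian cylinder of radius 1140 mm and length L.
Q_enc = λL, so λ_enc = -1.27×10^-6 C/m.
Applying ∮E·dA = Q_enc/ε₀ with the end caps contributing no flux:
E = |λ_enc|/(2πε₀r) = (1.27e-6)/(2π·8.85×10^-12·1.14) = 2.00e4 N/C.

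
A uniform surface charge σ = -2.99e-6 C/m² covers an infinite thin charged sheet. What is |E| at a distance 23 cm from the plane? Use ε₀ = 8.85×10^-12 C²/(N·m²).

E ≈ 1.69e5 N/C

Choose a cylindrical pillbox piercing the sheet, end faces (area A) parallel to it.
Only the two end caps contribute flux: Φ = 2EA. With Q_enc = σA, Gauss's law gives E = |σ|/(2ε₀).
E = |σ|/(2ε₀) = (2.99×10^-6)/(2·8.85×10^-12) = 1.69e5 N/C.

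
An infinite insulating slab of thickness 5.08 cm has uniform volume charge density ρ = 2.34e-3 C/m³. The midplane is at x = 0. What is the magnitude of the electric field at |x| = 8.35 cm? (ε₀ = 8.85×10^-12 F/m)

6.72e6 V/m

The point |x| = 8.35 cm lies outside the slab (half-thickness 0.0254 m). A symmetric pillbox spanning the full slab encloses Q_enc = ρ·d·A.
Flux = 2EA ⇒ E = |ρ|d/(2ε₀), independent of distance outside.
E = (2.34×10^-3)(0.0508)/(2·8.85×10^-12) = 6.72×10^6 N/C.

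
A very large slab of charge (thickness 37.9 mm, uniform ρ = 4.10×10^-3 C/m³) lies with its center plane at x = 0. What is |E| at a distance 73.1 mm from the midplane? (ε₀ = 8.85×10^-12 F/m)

The point |x| = 73.1 mm lies outside the slab (half-thickness 0.01895 m). A symmetric pillbox spanning the full slab encloses Q_enc = ρ·d·A.
Flux = 2EA ⇒ E = |ρ|d/(2ε₀), independent of distance outside.
E = (4.10×10^-3)(0.0379)/(2·8.85×10^-12) = 8.78e6 N/C.

8.78×10^6 N/C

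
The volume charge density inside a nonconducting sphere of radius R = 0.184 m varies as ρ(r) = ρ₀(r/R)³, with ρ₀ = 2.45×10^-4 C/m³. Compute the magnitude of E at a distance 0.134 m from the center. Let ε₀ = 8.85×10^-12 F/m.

E ≈ 2.39e5 V/m

By spherical symmetry E is radial; choose a Gaussian sphere of radius r = 0.134 m (r < R).
Integrate the density: Q_enc = 4π ∫₀^r ρ₀(r'/R)^3 r'² dr' = 4πρ₀ r^6/(6·R³) = 4.769×10^-7 C.
Gauss's law: E·4πr² = Q_enc/ε₀.
E = |Q_enc|/(4πε₀r²) = (4.769e-7)/(4π·8.85×10^-12·(0.134)²) = 2.39×10^5 N/C.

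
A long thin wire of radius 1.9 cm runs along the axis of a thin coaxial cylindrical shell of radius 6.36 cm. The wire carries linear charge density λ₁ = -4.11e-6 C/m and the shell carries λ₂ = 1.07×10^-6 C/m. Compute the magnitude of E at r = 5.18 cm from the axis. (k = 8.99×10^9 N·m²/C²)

Choose a coaxial cylinder of radius r = 5.18 cm (arbitrary length L) as the Gaussian surface (between the conductors, 1.9 cm < r < 6.36 cm).
The shell at 6.36 cm lies outside the Gaussian surface, so λ_enc = λ₁ = -4.11×10^-6 C/m.
Gauss's law: E·2πrL = λ_enc L/ε₀.
E = 2k|λ_enc|/r = 2(8.99×10^9)(4.11×10^-6)/(0.0518) = 1.43×10^6 N/C.

E ≈ 1.43×10^6 N/C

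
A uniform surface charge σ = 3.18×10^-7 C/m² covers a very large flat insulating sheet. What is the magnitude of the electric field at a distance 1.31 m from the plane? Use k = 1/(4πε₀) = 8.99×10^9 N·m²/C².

E ≈ 1.80×10^4 V/m

Choose a cylindrical pillbox piercing the sheet, end faces (area A) parallel to it.
Flux Φ = 2EA and Q_enc = σA, so 2EA = σA/ε₀ ⇒ E = |σ|/(2ε₀), independent of distance.
E = 2πk|σ| = 2π(8.99×10^9)(3.18×10^-7) = 1.80×10^4 N/C.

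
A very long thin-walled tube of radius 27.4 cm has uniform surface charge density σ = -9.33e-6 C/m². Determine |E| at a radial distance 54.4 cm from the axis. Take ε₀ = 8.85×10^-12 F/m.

5.31e5 N/C

By cylindrical symmetry E is radial; use a coaxial Gaussian cylinder of radius 54.4 cm and length L (r > 27.4 cm).
The whole shell is enclosed: λ_enc = σ·2πR = (-9.33×10^-6)·2π·(0.274) = -1.606×10^-5 C/m.
Since E is radial and uniform over the curved surface, Φ = E·2πrL = Q_enc/ε₀ = λ_enc L/ε₀.
E = |λ_enc|/(2πε₀r) = (1.606×10^-5)/(2π·8.85×10^-12·0.544) = 5.31e5 N/C.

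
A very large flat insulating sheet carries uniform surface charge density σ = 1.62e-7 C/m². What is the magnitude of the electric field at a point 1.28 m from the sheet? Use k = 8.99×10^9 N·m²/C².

The symmetry is planar: E is normal to the sheet and the same magnitude on both sides. Take a pillbox straddling the sheet with end-cap area A.
Flux Φ = 2EA and Q_enc = σA, so 2EA = σA/ε₀ ⇒ E = |σ|/(2ε₀), independent of distance.
E = 2πk|σ| = 2π(8.99×10^9)(1.62e-7) = 9.15e3 N/C.

9.15e3 V/m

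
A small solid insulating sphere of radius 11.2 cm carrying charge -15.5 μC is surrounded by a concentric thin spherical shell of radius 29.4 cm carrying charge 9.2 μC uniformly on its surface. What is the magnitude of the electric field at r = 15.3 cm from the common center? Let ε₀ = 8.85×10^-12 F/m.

Symmetry ⇒ E = E(r) r̂. Gaussian sphere of radius r = 15.3 cm (between the bodies, 11.2 cm < r < 29.4 cm).
Only the inner charge is enclosed; the outer shell contributes nothing inside itself. Q_enc = -15.5 μC = -1.55×10^-5 C.
By Gauss's law, ∮E·dA = E·4πr² = Q_enc/ε₀.
E = |Q_enc|/(4πε₀r²) = (1.55×10^-5)/(4π·8.85×10^-12·(0.153)²) = 5.95×10^6 N/C.

E = 5.95e6 N/C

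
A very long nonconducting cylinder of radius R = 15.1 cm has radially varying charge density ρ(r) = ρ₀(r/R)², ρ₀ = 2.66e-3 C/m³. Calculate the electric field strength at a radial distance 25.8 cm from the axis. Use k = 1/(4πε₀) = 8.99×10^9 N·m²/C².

By cylindrical symmetry E is radial; use a coaxial Gaussian cylinder of radius 25.8 cm and length L (r > R, full charge per length enclosed).
λ_enc = 2π ∫₀^R ρ₀(r'/R)^2 r' dr' = 2πρ₀R²/4 = 9.527×10^-5 C/m.
Gauss's law: E·2πrL = λ_enc L/ε₀.
E = 2k|λ_enc|/r = 2(8.99×10^9)(9.527e-5)/(0.258) = 6.64e6 N/C.

E = 6.64×10^6 N/C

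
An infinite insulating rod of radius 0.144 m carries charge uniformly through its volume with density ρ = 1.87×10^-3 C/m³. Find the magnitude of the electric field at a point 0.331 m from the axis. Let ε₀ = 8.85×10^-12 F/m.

|E| = 6.62e6 N/C

Choose a coaxial cylinder of radius r = 0.331 m (arbitrary length L) as the Gaussian surface (r > 0.144 m, full cross-section enclosed).
λ_enc = ρ·πR² = (1.87×10^-3)π(0.144)² = 1.218e-4 C/m.
Applying ∮E·dA = Q_enc/ε₀ with the end caps contributing no flux:
E = |λ_enc|/(2πε₀r) = (1.218×10^-4)/(2π·8.85×10^-12·0.331) = 6.62×10^6 N/C.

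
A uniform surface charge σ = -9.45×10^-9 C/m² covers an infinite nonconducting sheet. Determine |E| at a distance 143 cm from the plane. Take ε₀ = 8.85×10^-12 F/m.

By planar symmetry E is perpendicular to the sheet and uniform; use a Gaussian pillbox with flat faces of area A on each side of the sheet.
Flux Φ = 2EA and Q_enc = σA, so 2EA = σA/ε₀ ⇒ E = |σ|/(2ε₀), independent of distance.
E = |σ|/(2ε₀) = (9.45e-9)/(2·8.85×10^-12) = 534 N/C.

|E| = 534 N/C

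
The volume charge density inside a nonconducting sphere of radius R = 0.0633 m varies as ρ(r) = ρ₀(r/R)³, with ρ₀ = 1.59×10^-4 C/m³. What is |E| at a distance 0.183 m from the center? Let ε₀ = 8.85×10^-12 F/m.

2.27e4 V/m

Use a concentric Gaussian sphere at r = 0.183 m (r > R, all charge enclosed).
Q_enc = 4π ∫₀^R ρ₀(r'/R)^3 r'² dr' = 4πρ₀R³/6 = 8.446e-8 C.
Since E is radial and uniform over the Gaussian sphere, Φ = E·4πr² = Q_enc/ε₀.
E = |Q_enc|/(4πε₀r²) = (8.446e-8)/(4π·8.85×10^-12·(0.183)²) = 2.27×10^4 N/C.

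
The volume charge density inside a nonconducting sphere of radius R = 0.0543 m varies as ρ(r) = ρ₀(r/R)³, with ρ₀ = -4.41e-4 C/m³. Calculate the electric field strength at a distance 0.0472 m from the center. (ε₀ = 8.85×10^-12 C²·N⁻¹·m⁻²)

Take a concentric spherical Gaussian surface of radius r = 0.0472 m (r < R).
Q_enc = ∫₀^r ρ(r')·4πr'² dr' = (4πρ₀/R³) ∫₀^r r'^5 dr' = 4πρ₀ r^6/(6·R³) = -6.379e-8 C.
By Gauss's law, ∮E·dA = E·4πr² = Q_enc/ε₀.
E = |Q_enc|/(4πε₀r²) = (6.379×10^-8)/(4π·8.85×10^-12·(0.0472)²) = 2.57×10^5 N/C.

E ≈ 2.57e5 N/C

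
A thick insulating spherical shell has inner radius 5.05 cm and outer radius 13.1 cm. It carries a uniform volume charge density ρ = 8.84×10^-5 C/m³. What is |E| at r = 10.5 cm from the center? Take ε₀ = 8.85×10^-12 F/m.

Take a concentric spherical Gaussian surface of radius r = 10.5 cm (within the shell material, 5.05 cm < r < 13.1 cm).
Enclosed charge is the volume from a to r: Q_enc = (4π/3)ρ(r³ − a³) = 3.81×10^-7 C.
Applying ∮E·dA = Q_enc/ε₀ with Φ = E(4πr²):
E = |Q_enc|/(4πε₀r²) = (3.81e-7)/(4π·8.85×10^-12·(0.105)²) = 3.11e5 N/C.

|E| = 3.11e5 N/C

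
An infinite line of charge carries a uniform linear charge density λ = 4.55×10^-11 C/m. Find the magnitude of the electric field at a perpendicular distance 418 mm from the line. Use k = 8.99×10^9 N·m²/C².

1.96 N/C

Take a coaxial cylindrical Gaussian surface of radius r = 418 mm and length L.
Q_enc = λL, so λ_enc = 4.55×10^-11 C/m.
Since E is radial and uniform over the curved surface, Φ = E·2πrL = Q_enc/ε₀ = λ_enc L/ε₀.
E = 2k|λ_enc|/r = 2(8.99×10^9)(4.55×10^-11)/(0.418) = 1.96 N/C.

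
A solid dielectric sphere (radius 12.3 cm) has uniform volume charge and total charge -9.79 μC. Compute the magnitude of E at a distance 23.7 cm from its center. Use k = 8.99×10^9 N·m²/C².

|E| = 1.57×10^6 V/m

Symmetry ⇒ E = E(r) r̂. Gaussian sphere of radius r = 23.7 cm (r > R, so the entire charge is enclosed).
Q_enc = -9.79 μC = -9.79e-6 C.
By Gauss's law, ∮E·dA = E·4πr² = Q_enc/ε₀.
E = k|Q_enc|/r² = (8.99×10^9)(9.79e-6)/(0.237)² = 1.57×10^6 N/C.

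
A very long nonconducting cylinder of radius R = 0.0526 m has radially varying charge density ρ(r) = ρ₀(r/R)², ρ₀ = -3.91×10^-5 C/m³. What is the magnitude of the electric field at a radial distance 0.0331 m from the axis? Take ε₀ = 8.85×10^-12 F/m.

|E| ≈ 1.45×10^4 V/m

Take a coaxial cylindrical Gaussian surface of radius r = 0.0331 m and length L (r < R).
Integrating ρ over the cross-section to radius r: λ_enc = (2πρ₀/R²) ∫₀^r r'^3 dr' = 2πρ₀ r^4/(4·R²) = -2.665×10^-8 C/m.
Applying ∮E·dA = Q_enc/ε₀ with the end caps contributing no flux:
E = |λ_enc|/(2πε₀r) = (2.665×10^-8)/(2π·8.85×10^-12·0.0331) = 1.45e4 N/C.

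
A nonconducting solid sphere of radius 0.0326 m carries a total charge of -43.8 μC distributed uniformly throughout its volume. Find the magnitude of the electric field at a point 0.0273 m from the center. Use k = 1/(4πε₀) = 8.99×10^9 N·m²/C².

By spherical symmetry E is radial; choose a Gaussian sphere of radius r = 0.0273 m (r < R).
Only the charge within r is enclosed: Q_enc = Q·(r/R)³ = (-43.8 μC)·(0.0273 m/0.0326 m)³ = -2.572×10^-5 C.
Since E is radial and uniform over the Gaussian sphere, Φ = E·4πr² = Q_enc/ε₀.
E = k|Q_enc|/r² = (8.99×10^9)(2.572×10^-5)/(0.0273)² = 3.10×10^8 N/C.

E = 3.10e8 N/C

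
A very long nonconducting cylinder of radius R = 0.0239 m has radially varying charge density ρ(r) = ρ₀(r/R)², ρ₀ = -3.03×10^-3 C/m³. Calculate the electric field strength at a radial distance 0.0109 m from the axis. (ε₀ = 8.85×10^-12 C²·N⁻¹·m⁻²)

By cylindrical symmetry E is radial; use a coaxial Gaussian cylinder of radius 0.0109 m and length L (r < R).
Integrating ρ over the cross-section to radius r: λ_enc = (2πρ₀/R²) ∫₀^r r'^3 dr' = 2πρ₀ r^4/(4·R²) = -1.176e-7 C/m.
Applying ∮E·dA = Q_enc/ε₀ with the end caps contributing no flux:
E = |λ_enc|/(2πε₀r) = (1.176×10^-7)/(2π·8.85×10^-12·0.0109) = 1.94e5 N/C.

|E| = 1.94×10^5 N/C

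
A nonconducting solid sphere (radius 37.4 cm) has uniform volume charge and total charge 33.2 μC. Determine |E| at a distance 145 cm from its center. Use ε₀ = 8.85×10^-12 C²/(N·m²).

Symmetry ⇒ E = E(r) r̂. Gaussian sphere of radius r = 145 cm (r > R, so the entire charge is enclosed).
Q_enc = 33.2 μC = 3.32×10^-5 C.
By Gauss's law, ∮E·dA = E·4πr² = Q_enc/ε₀.
E = |Q_enc|/(4πε₀r²) = (3.32×10^-5)/(4π·8.85×10^-12·(1.45)²) = 1.42×10^5 N/C.

|E| ≈ 1.42×10^5 N/C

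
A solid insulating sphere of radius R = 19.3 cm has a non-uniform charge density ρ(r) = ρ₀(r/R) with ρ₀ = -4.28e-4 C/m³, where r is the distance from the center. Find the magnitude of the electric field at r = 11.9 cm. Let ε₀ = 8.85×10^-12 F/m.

By spherical symmetry E is radial; choose a Gaussian sphere of radius r = 11.9 cm (r < R).
Q_enc = ∫₀^r ρ(r')·4πr'² dr' = (4πρ₀/R) ∫₀^r r'^3 dr' = 4πρ₀ r^4/(4·R) = -1.397e-6 C.
Gauss's law: E·4πr² = Q_enc/ε₀.
E = |Q_enc|/(4πε₀r²) = (1.397e-6)/(4π·8.85×10^-12·(0.119)²) = 8.87×10^5 N/C.

E = 8.87×10^5 V/m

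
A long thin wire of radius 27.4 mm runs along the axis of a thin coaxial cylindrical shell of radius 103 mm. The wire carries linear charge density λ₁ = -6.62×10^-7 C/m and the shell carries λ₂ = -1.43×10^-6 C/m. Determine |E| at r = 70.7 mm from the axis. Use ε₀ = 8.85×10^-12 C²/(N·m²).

E = 1.68e5 N/C

Choose a coaxial cylinder of radius r = 70.7 mm (arbitrary length L) as the Gaussian surface (between the conductors, 27.4 mm < r < 103 mm).
Only the inner wire is enclosed; the outer shell contributes nothing inside itself. λ_enc = λ₁ = -6.62e-7 C/m.
Gauss's law: E·2πrL = λ_enc L/ε₀.
E = |λ_enc|/(2πε₀r) = (6.62×10^-7)/(2π·8.85×10^-12·0.0707) = 1.68e5 N/C.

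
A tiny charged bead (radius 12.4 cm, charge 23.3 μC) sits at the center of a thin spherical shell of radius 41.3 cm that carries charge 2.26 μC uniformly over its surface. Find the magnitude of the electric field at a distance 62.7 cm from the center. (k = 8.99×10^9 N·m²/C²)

E = 5.85×10^5 N/C

By spherical symmetry E is radial; choose a Gaussian sphere of radius r = 62.7 cm (r > 41.3 cm, enclosing both).
Q_enc = (23.3 μC) + (2.26 μC) = 2.556e-5 C.
Gauss's law: E·4πr² = Q_enc/ε₀.
E = k|Q_enc|/r² = (8.99×10^9)(2.556×10^-5)/(0.627)² = 5.85×10^5 N/C.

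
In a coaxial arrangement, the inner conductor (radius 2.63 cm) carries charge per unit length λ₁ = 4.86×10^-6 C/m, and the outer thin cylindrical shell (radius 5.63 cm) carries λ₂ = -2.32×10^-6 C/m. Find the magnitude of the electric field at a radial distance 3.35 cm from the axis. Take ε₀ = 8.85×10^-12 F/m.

|E| = 2.61×10^6 V/m

Coaxial Gaussian cylinder, radius r = 3.35 cm, length L (between the conductors, 2.63 cm < r < 5.63 cm).
The shell at 5.63 cm lies outside the Gaussian surface, so λ_enc = λ₁ = 4.86e-6 C/m.
By Gauss's law (flux through the curved wall only), E·2πrL = λ_enc L/ε₀.
E = |λ_enc|/(2πε₀r) = (4.86×10^-6)/(2π·8.85×10^-12·0.0335) = 2.61×10^6 N/C.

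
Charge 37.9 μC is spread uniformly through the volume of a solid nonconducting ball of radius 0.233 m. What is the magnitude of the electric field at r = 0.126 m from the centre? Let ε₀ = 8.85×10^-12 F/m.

Symmetry ⇒ E = E(r) r̂. Gaussian sphere of radius r = 0.126 m (r < R).
For a uniform sphere the enclosed fraction is (r/R)³, so Q_enc = (37.9 μC)(0.126/0.233)³ = 5.994×10^-6 C.
By Gauss's law, ∮E·dA = E·4πr² = Q_enc/ε₀.
E = |Q_enc|/(4πε₀r²) = (5.994e-6)/(4π·8.85×10^-12·(0.126)²) = 3.39×10^6 N/C.

3.39×10^6 N/C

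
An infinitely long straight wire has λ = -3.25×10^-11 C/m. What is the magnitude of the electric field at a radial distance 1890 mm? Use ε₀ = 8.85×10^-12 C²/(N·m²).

E = 0.309 N/C

Choose a coaxial cylinder of radius r = 1890 mm (arbitrary length L) as the Gaussian surface.
Q_enc = λL, so λ_enc = -3.25×10^-11 C/m.
Applying ∮E·dA = Q_enc/ε₀ with the end caps contributing no flux:
E = |λ_enc|/(2πε₀r) = (3.25×10^-11)/(2π·8.85×10^-12·1.89) = 0.309 N/C.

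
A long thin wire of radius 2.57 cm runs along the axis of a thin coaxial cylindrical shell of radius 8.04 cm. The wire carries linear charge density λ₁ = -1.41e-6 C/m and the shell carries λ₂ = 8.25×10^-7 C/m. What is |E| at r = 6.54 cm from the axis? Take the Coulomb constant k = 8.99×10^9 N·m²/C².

By cylindrical symmetry E is radial; use a coaxial Gaussian cylinder of radius 6.54 cm and length L (between the conductors, 2.57 cm < r < 8.04 cm).
Only the inner wire is enclosed; the outer shell contributes nothing inside itself. λ_enc = λ₁ = -1.41×10^-6 C/m.
Applying ∮E·dA = Q_enc/ε₀ with the end caps contributing no flux:
E = 2k|λ_enc|/r = 2(8.99×10^9)(1.41×10^-6)/(0.0654) = 3.88×10^5 N/C.

E = 3.88×10^5 V/m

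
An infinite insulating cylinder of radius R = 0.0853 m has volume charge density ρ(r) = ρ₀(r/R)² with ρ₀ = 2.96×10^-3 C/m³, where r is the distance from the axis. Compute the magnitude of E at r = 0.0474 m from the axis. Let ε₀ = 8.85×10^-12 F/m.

E ≈ 1.22×10^6 N/C

Take a coaxial cylindrical Gaussian surface of radius r = 0.0474 m and length L (r < R).
Integrating ρ over the cross-section to radius r: λ_enc = (2πρ₀/R²) ∫₀^r r'^3 dr' = 2πρ₀ r^4/(4·R²) = 3.226×10^-6 C/m.
Applying ∮E·dA = Q_enc/ε₀ with the end caps contributing no flux:
E = |λ_enc|/(2πε₀r) = (3.226×10^-6)/(2π·8.85×10^-12·0.0474) = 1.22×10^6 N/C.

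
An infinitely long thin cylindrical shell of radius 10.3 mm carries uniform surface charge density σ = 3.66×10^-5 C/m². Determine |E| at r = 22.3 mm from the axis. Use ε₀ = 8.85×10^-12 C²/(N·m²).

E = 1.91×10^6 N/C

By cylindrical symmetry E is radial; use a coaxial Gaussian cylinder of radius 22.3 mm and length L (r > 10.3 mm).
The whole shell is enclosed: λ_enc = σ·2πR = (3.66e-5)·2π·(0.0103) = 2.369×10^-6 C/m.
Gauss's law: E·2πrL = λ_enc L/ε₀.
E = |λ_enc|/(2πε₀r) = (2.369×10^-6)/(2π·8.85×10^-12·0.0223) = 1.91×10^6 N/C.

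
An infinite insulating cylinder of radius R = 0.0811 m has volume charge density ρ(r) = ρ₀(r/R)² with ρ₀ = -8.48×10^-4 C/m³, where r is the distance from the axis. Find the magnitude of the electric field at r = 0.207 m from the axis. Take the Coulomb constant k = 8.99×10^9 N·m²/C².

7.61×10^5 V/m

Choose a coaxial cylinder of radius r = 0.207 m (arbitrary length L) as the Gaussian surface (r > R, full charge per length enclosed).
λ_enc = 2π ∫₀^R ρ₀(r'/R)^2 r' dr' = 2πρ₀R²/4 = -8.761×10^-6 C/m.
Since E is radial and uniform over the curved surface, Φ = E·2πrL = Q_enc/ε₀ = λ_enc L/ε₀.
E = 2k|λ_enc|/r = 2(8.99×10^9)(8.761×10^-6)/(0.207) = 7.61e5 N/C.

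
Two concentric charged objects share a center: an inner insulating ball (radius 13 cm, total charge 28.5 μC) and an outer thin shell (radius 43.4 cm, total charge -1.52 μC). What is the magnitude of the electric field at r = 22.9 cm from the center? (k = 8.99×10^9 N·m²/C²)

4.89e6 N/C

Symmetry ⇒ E = E(r) r̂. Gaussian sphere of radius r = 22.9 cm (between the bodies, 13 cm < r < 43.4 cm).
The shell at 43.4 cm lies outside the Gaussian surface, so Q_enc = 28.5 μC = 2.85e-5 C.
Applying ∮E·dA = Q_enc/ε₀ with Φ = E(4πr²):
E = k|Q_enc|/r² = (8.99×10^9)(2.85×10^-5)/(0.229)² = 4.89e6 N/C.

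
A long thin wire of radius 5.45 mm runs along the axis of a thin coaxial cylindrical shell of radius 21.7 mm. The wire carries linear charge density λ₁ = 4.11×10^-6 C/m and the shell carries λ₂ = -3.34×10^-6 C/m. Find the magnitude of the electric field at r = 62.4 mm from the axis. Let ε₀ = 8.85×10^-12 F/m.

By cylindrical symmetry E is radial; use a coaxial Gaussian cylinder of radius 62.4 mm and length L (r > 21.7 mm, enclosing both).
λ_enc = λ₁ + λ₂ = (4.11×10^-6) + (-3.34×10^-6) = 7.70×10^-7 C/m.
Gauss's law: E·2πrL = λ_enc L/ε₀.
E = |λ_enc|/(2πε₀r) = (7.70e-7)/(2π·8.85×10^-12·0.0624) = 2.22×10^5 N/C.

E ≈ 2.22×10^5 V/m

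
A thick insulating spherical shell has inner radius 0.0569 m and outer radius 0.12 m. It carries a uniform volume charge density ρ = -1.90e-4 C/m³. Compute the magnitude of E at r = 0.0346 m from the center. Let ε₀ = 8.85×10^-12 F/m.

E = 0

Use a concentric Gaussian sphere at r = 0.0346 m (r < 0.0569 m, inside the empty cavity).
No charge is enclosed, so by Gauss's law E·4πr² = 0 ⇒ E = 0.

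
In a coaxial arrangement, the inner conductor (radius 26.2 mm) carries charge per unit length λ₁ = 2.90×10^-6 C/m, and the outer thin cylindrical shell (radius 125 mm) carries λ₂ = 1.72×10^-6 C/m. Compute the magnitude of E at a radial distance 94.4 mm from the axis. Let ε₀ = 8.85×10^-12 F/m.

|E| ≈ 5.52e5 N/C

By cylindrical symmetry E is radial; use a coaxial Gaussian cylinder of radius 94.4 mm and length L (between the conductors, 26.2 mm < r < 125 mm).
Only the inner wire is enclosed; the outer shell contributes nothing inside itself. λ_enc = λ₁ = 2.90e-6 C/m.
Gauss's law: E·2πrL = λ_enc L/ε₀.
E = |λ_enc|/(2πε₀r) = (2.90e-6)/(2π·8.85×10^-12·0.0944) = 5.52×10^5 N/C.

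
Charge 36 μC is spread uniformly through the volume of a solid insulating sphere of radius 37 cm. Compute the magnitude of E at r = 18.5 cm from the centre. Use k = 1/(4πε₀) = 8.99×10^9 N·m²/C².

Take a concentric spherical Gaussian surface of radius r = 18.5 cm (r < R).
For a uniform sphere the enclosed fraction is (r/R)³, so Q_enc = (36 μC)(0.185/0.37)³ = 4.50e-6 C.
Since E is radial and uniform over the Gaussian sphere, Φ = E·4πr² = Q_enc/ε₀.
E = k|Q_enc|/r² = (8.99×10^9)(4.50e-6)/(0.185)² = 1.18×10^6 N/C.

E ≈ 1.18e6 N/C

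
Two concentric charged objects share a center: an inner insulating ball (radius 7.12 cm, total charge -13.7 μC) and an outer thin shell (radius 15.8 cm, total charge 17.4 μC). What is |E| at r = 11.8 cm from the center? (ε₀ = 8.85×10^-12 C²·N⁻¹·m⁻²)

|E| = 8.85×10^6 N/C

Symmetry ⇒ E = E(r) r̂. Gaussian sphere of radius r = 11.8 cm (between the bodies, 7.12 cm < r < 15.8 cm).
Only the inner charge is enclosed; the outer shell contributes nothing inside itself. Q_enc = -13.7 μC = -1.37e-5 C.
Applying ∮E·dA = Q_enc/ε₀ with Φ = E(4πr²):
E = |Q_enc|/(4πε₀r²) = (1.37×10^-5)/(4π·8.85×10^-12·(0.118)²) = 8.85×10^6 N/C.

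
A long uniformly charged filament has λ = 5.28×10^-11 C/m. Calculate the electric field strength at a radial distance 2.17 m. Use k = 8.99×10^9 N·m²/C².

By cylindrical symmetry E is radial; use a coaxial Gaussian cylinder of radius 2.17 m and length L.
Q_enc = λL, so λ_enc = 5.28×10^-11 C/m.
By Gauss's law (flux through the curved wall only), E·2πrL = λ_enc L/ε₀.
E = 2k|λ_enc|/r = 2(8.99×10^9)(5.28×10^-11)/(2.17) = 0.437 N/C.

|E| = 0.437 N/C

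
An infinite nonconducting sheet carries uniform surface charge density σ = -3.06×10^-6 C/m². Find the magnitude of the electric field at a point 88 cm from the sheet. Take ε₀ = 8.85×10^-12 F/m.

1.73×10^5 N/C

The symmetry is planar: E is normal to the sheet and the same magnitude on both sides. Take a pillbox straddling the sheet with end-cap area A.
Flux Φ = 2EA and Q_enc = σA, so 2EA = σA/ε₀ ⇒ E = |σ|/(2ε₀), independent of distance.
E = |σ|/(2ε₀) = (3.06×10^-6)/(2·8.85×10^-12) = 1.73×10^5 N/C.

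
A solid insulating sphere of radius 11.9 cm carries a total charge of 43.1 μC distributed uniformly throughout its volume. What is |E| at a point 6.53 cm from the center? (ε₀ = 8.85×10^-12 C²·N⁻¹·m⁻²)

Take a concentric spherical Gaussian surface of radius r = 6.53 cm (r < R).
For a uniform sphere the enclosed fraction is (r/R)³, so Q_enc = (43.1 μC)(0.0653/0.119)³ = 7.122×10^-6 C.
Since E is radial and uniform over the Gaussian sphere, Φ = E·4πr² = Q_enc/ε₀.
E = |Q_enc|/(4πε₀r²) = (7.122e-6)/(4π·8.85×10^-12·(0.0653)²) = 1.50×10^7 N/C.

E ≈ 1.50×10^7 N/C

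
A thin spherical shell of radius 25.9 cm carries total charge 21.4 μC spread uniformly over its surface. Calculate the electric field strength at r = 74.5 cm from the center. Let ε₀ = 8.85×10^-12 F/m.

|E| = 3.47×10^5 N/C

Use a concentric Gaussian sphere at r = 74.5 cm (r > 25.9 cm).
The entire shell is enclosed: Q_enc = 2.14e-5 C.
Applying ∮E·dA = Q_enc/ε₀ with Φ = E(4πr²):
E = |Q_enc|/(4πε₀r²) = (2.14×10^-5)/(4π·8.85×10^-12·(0.745)²) = 3.47×10^5 N/C.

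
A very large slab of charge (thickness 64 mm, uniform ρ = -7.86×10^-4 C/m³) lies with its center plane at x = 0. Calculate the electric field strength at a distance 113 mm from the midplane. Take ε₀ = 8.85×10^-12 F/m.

The point |x| = 113 mm lies outside the slab (half-thickness 0.032 m). A symmetric pillbox spanning the full slab encloses Q_enc = ρ·d·A.
Flux = 2EA ⇒ E = |ρ|d/(2ε₀), independent of distance outside.
E = (7.86e-4)(0.064)/(2·8.85×10^-12) = 2.84×10^6 N/C.

2.84×10^6 N/C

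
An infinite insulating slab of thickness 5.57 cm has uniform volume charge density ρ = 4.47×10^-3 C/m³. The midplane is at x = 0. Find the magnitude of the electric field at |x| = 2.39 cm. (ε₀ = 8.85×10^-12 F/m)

By symmetry E is perpendicular to the slab. A Gaussian pillbox from −2.39 cm to +2.39 cm (face area A) lies entirely within the slab.
Q_enc = ρ·(2x)·A and flux = 2EA, so 2EA = 2ρxA/ε₀ ⇒ E = |ρ|x/ε₀.
E = (4.47×10^-3)(0.0239)/(8.85×10^-12) = 1.21e7 N/C.

|E| ≈ 1.21×10^7 N/C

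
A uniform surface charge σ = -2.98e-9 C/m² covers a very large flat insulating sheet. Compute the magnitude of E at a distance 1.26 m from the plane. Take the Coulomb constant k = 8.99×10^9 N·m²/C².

|E| ≈ 168 N/C

The symmetry is planar: E is normal to the sheet and the same magnitude on both sides. Take a pillbox straddling the sheet with end-cap area A.
Only the two end caps contribute flux: Φ = 2EA. With Q_enc = σA, Gauss's law gives E = |σ|/(2ε₀).
E = 2πk|σ| = 2π(8.99×10^9)(2.98×10^-9) = 168 N/C.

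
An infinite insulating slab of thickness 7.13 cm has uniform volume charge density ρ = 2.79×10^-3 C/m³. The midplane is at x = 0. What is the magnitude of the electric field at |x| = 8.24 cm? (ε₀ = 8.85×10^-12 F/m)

The point |x| = 8.24 cm lies outside the slab (half-thickness 0.03565 m). A symmetric pillbox spanning the full slab encloses Q_enc = ρ·d·A.
Flux = 2EA ⇒ E = |ρ|d/(2ε₀), independent of distance outside.
E = (2.79×10^-3)(0.0713)/(2·8.85×10^-12) = 1.12e7 N/C.

E ≈ 1.12e7 V/m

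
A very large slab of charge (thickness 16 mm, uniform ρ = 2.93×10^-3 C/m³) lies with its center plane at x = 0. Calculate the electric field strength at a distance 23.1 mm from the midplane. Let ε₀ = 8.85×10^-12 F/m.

2.65×10^6 N/C

The point |x| = 23.1 mm lies outside the slab (half-thickness 0.008 m). A symmetric pillbox spanning the full slab encloses Q_enc = ρ·d·A.
Flux = 2EA ⇒ E = |ρ|d/(2ε₀), independent of distance outside.
E = (2.93×10^-3)(0.016)/(2·8.85×10^-12) = 2.65e6 N/C.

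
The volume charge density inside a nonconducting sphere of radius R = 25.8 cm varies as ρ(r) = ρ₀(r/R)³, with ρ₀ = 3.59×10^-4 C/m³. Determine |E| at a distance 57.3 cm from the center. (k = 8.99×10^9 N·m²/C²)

Symmetry ⇒ E = E(r) r̂. Gaussian sphere of radius r = 57.3 cm (r > R, all charge enclosed).
Q_enc = 4π ∫₀^R ρ₀(r'/R)^3 r'² dr' = 4πρ₀R³/6 = 1.291×10^-5 C.
Gauss's law: E·4πr² = Q_enc/ε₀.
E = k|Q_enc|/r² = (8.99×10^9)(1.291e-5)/(0.573)² = 3.54×10^5 N/C.

E ≈ 3.54×10^5 V/m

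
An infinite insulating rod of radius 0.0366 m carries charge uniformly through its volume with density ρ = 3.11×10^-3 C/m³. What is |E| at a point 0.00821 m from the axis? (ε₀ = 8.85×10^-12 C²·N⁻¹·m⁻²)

|E| = 1.44×10^6 V/m

Coaxial Gaussian cylinder, radius r = 0.00821 m, length L (r < R).
Enclosed charge per unit length: λ_enc = ρ·πr² = (3.11e-3)π(0.00821)² = 6.586e-7 C/m.
Gauss's law: E·2πrL = λ_enc L/ε₀.
E = |λ_enc|/(2πε₀r) = (6.586×10^-7)/(2π·8.85×10^-12·0.00821) = 1.44e6 N/C.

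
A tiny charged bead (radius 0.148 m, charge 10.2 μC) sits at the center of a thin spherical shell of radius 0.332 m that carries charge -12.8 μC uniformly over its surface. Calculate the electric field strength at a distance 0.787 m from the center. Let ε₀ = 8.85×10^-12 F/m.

E = 3.77e4 N/C

Take a concentric spherical Gaussian surface of radius r = 0.787 m (r > 0.332 m, enclosing both).
Q_enc = (10.2 μC) + (-12.8 μC) = -2.60×10^-6 C.
By Gauss's law, ∮E·dA = E·4πr² = Q_enc/ε₀.
E = |Q_enc|/(4πε₀r²) = (2.60×10^-6)/(4π·8.85×10^-12·(0.787)²) = 3.77×10^4 N/C.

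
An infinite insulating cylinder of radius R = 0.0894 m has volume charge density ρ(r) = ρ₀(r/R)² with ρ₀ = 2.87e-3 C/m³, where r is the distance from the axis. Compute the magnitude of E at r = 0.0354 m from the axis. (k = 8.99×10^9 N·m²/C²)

Coaxial Gaussian cylinder, radius r = 0.0354 m, length L (r < R).
λ_enc = ∫₀^r ρ(r')·2πr' dr' = (2πρ₀/R²)·r^4/4 = 8.858×10^-7 C/m.
By Gauss's law (flux through the curved wall only), E·2πrL = λ_enc L/ε₀.
E = 2k|λ_enc|/r = 2(8.99×10^9)(8.858×10^-7)/(0.0354) = 4.50×10^5 N/C.

E ≈ 4.50×10^5 N/C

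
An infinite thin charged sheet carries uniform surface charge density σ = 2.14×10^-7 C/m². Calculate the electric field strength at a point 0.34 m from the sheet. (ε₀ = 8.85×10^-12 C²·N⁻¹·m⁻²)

Choose a cylindrical pillbox piercing the sheet, end faces (area A) parallel to it.
Flux Φ = 2EA and Q_enc = σA, so 2EA = σA/ε₀ ⇒ E = |σ|/(2ε₀), independent of distance.
E = |σ|/(2ε₀) = (2.14×10^-7)/(2·8.85×10^-12) = 1.21e4 N/C.

1.21e4 V/m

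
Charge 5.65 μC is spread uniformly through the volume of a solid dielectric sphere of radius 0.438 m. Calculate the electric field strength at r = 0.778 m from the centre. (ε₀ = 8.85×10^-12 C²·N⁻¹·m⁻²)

8.39e4 N/C

Use a concentric Gaussian sphere at r = 0.778 m (r > R, so the entire charge is enclosed).
Q_enc = 5.65 μC = 5.65e-6 C.
Since E is radial and uniform over the Gaussian sphere, Φ = E·4πr² = Q_enc/ε₀.
E = |Q_enc|/(4πε₀r²) = (5.65e-6)/(4π·8.85×10^-12·(0.778)²) = 8.39e4 N/C.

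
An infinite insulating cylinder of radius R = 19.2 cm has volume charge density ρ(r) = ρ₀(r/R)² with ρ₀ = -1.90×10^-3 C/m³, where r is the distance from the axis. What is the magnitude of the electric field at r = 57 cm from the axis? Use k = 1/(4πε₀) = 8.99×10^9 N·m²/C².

|E| ≈ 3.47e6 N/C

Take a coaxial cylindrical Gaussian surface of radius r = 57 cm and length L (r > R, full charge per length enclosed).
λ_enc = 2π ∫₀^R ρ₀(r'/R)^2 r' dr' = 2πρ₀R²/4 = -1.10×10^-4 C/m.
Gauss's law: E·2πrL = λ_enc L/ε₀.
E = 2k|λ_enc|/r = 2(8.99×10^9)(1.10e-4)/(0.57) = 3.47×10^6 N/C.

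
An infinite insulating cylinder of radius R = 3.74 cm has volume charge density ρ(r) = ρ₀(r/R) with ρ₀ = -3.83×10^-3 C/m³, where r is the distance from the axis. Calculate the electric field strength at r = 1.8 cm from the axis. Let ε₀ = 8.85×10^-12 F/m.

Choose a coaxial cylinder of radius r = 1.8 cm (arbitrary length L) as the Gaussian surface (r < R).
λ_enc = ∫₀^r ρ(r')·2πr' dr' = (2πρ₀/R)·r^3/3 = -1.251e-6 C/m.
Gauss's law: E·2πrL = λ_enc L/ε₀.
E = |λ_enc|/(2πε₀r) = (1.251×10^-6)/(2π·8.85×10^-12·0.018) = 1.25×10^6 N/C.

E ≈ 1.25e6 N/C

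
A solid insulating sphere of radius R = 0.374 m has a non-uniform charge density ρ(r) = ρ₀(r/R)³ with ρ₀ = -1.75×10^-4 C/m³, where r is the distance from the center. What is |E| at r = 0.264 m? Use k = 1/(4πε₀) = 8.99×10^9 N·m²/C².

|E| = 3.06×10^5 V/m

Use a concentric Gaussian sphere at r = 0.264 m (r < R).
Q_enc = ∫₀^r ρ(r')·4πr'² dr' = (4πρ₀/R³) ∫₀^r r'^5 dr' = 4πρ₀ r^6/(6·R³) = -2.372×10^-6 C.
Gauss's law: E·4πr² = Q_enc/ε₀.
E = k|Q_enc|/r² = (8.99×10^9)(2.372×10^-6)/(0.264)² = 3.06×10^5 N/C.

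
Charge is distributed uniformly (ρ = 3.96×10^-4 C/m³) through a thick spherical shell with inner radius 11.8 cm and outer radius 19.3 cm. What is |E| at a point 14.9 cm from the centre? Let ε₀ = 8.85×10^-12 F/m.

E ≈ 1.12×10^6 N/C

Symmetry ⇒ E = E(r) r̂. Gaussian sphere of radius r = 14.9 cm (within the shell material, 11.8 cm < r < 19.3 cm).
Only the shell between 11.8 cm and r is enclosed: Q_enc = ρ·(4π/3)(r³ − a³) = (3.96e-4)·(4π/3)·((0.149)³ − (0.118)³) = 2.762×10^-6 C.
Since E is radial and uniform over the Gaussian sphere, Φ = E·4πr² = Q_enc/ε₀.
E = |Q_enc|/(4πε₀r²) = (2.762e-6)/(4π·8.85×10^-12·(0.149)²) = 1.12e6 N/C.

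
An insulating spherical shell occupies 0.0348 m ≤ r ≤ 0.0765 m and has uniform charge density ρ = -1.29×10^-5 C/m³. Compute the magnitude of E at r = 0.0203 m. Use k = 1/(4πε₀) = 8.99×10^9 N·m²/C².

Take a concentric spherical Gaussian surface of radius r = 0.0203 m (r < 0.0348 m, inside the empty cavity).
No charge is enclosed, so by Gauss's law E·4πr² = 0 ⇒ E = 0.

E = 0 (no enclosed charge)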